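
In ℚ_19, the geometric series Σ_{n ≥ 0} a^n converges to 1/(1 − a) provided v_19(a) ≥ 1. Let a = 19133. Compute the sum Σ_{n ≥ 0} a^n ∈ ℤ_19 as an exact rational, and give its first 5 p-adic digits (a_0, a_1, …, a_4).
Σ a^n = 1/(1 − a) = -1/19132;  first 5 digits = (1, 0, 15, 2, 16)

v_19(a) = 2 ≥ 1, so the series converges in ℤ_19 to 1/(1 − a) = 1/(1 − 19133) = -1/19132. Expand this rational in ℤ_19: compute digits iteratively via d_i = x_i mod 19, x_{i+1} = (x_i − d_i)/19. The first 5 digits are (1, 0, 15, 2, 16).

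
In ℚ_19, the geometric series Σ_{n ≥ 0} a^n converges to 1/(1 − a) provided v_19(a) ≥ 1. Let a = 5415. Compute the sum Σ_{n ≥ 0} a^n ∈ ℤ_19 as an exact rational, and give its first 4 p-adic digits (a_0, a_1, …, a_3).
Σ a^n = 1/(1 − a) = -1/5414;  first 4 digits = (1, 0, 15, 0)

v_19(a) = 2 ≥ 1, so the series converges in ℤ_19 to 1/(1 − a) = 1/(1 − 5415) = -1/5414. Expand this rational in ℤ_19: compute digits iteratively via d_i = x_i mod 19, x_{i+1} = (x_i − d_i)/19. The first 4 digits are (1, 0, 15, 0).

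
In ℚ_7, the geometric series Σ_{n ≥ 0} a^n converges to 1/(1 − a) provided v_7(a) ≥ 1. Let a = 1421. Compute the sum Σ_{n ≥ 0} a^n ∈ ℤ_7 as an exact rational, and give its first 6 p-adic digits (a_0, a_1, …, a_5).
Σ a^n = 1/(1 − a) = -1/1420;  first 6 digits = (1, 0, 1, 4, 1, 1)

v_7(a) = 2 ≥ 1, so the series converges in ℤ_7 to 1/(1 − a) = 1/(1 − 1421) = -1/1420. Expand this rational in ℤ_7: compute digits iteratively via d_i = x_i mod 7, x_{i+1} = (x_i − d_i)/7. The first 6 digits are (1, 0, 1, 4, 1, 1).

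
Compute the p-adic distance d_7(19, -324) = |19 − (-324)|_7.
d_7(19, -324) = 1/343

Step 1 — x − y = 19 − (-324) = 343. Step 2 — v_7(343) = 3 (factor: 343 = (7^3 · 1); the sign does not affect v_p). Step 3 — |x − y|_7 = 7^{-3} = 1/343.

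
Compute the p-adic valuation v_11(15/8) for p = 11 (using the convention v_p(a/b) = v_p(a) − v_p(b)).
v_11(15/8) = 0

Factor powers of 11 from the numerator and denominator of the reduced fraction: 15 = 11^0 · 15 and 8 = 11^0 · 8. Apply v_p(a/b) = v_p(a) − v_p(b): v_11(15/8) = 0 − 0 = 0.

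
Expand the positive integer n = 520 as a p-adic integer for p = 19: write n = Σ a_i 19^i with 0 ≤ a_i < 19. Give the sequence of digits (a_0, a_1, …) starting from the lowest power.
(a_0, a_1, …) = (7, 8, 1)

Repeated division by 19 gives the digits low-to-high: 520 = 7 + 8·19^1 + 1·19^2. Digit sequence: (7, 8, 1).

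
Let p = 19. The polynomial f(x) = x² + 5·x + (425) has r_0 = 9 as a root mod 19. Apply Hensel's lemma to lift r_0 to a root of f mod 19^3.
r_2 = 3391 (mod 6859)

Hensel: r_{i+1} = r_i − f(r_i)·(f′(r_i))^{-1} mod 19^{i+2}, f′(x) = 2x + 5. Iterate:
  r_0 = 9 (mod 19)
  r_1 = 142 (mod 361)
  r_2 = 3391 (mod 6859)
Final: r = 3391 satisfies f(r) ≡ 0 mod 19^3.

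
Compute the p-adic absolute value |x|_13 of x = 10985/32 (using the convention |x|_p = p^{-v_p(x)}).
|10985/32|_13 = 1/2197

Step 1 — compute v_13(x) by factoring powers of 13 out of the numerator and denominator: v_13(10985/32) = 3. Step 2 — apply |x|_p = p^{-v_p(x)} = 13^{-3} = 1/2197.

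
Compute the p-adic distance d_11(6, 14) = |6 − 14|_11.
d_11(6, 14) = 1

Step 1 — x − y = 6 − 14 = -8. Step 2 — v_11(-8) = 0 (factor: -8 = −(11^0 · 8); the sign does not affect v_p). Step 3 — |x − y|_11 = 11^{0} = 1.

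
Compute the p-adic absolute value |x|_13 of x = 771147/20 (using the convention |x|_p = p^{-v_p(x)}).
|771147/20|_13 = 1/28561

Step 1 — compute v_13(x) by factoring powers of 13 out of the numerator and denominator: v_13(771147/20) = 4. Step 2 — apply |x|_p = p^{-v_p(x)} = 13^{-4} = 1/28561.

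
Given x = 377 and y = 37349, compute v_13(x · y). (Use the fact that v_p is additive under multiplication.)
v_13(14080573) = 4

v_p(x) = 1 (factor: 377 = 13^1 · 29); v_p(y) = 3 (factor: 37349 = 13^3 · 17). Additivity: v_p(xy) = v_p(x) + v_p(y) = 1 + 3 = 4. (Direct check: xy = 14080573 = 13^4 · (493).)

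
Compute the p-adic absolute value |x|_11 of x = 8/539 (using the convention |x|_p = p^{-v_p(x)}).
|8/539|_11 = 11

Step 1 — compute v_11(x) by factoring powers of 11 out of the numerator and denominator: v_11(8/539) = -1. Step 2 — apply |x|_p = p^{-v_p(x)} = 11^{1} = 11.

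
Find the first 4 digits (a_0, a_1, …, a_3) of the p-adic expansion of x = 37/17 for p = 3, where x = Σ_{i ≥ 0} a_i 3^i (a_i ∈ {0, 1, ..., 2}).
(a_0, …, a_3) = (2, 2, 2, 0)

v_3(37/17) = 0 (numerator and denominator both coprime to 3), so x ∈ ℤ_3^×. Compute digits iteratively via a_i = x_i mod 3, x_{i+1} = (x_i − a_i)/3, with x_0 = x:
  x_0 = 37/17;  a_0 = 2;  x_1 = (x_0 − 2)/3 = 1/17
  x_1 = 1/17;  a_1 = 2;  x_2 = (x_1 − 2)/3 = -11/17
  x_2 = -11/17;  a_2 = 2;  x_3 = (x_2 − 2)/3 = -15/17
  x_3 = -15/17;  a_3 = 0;  x_4 = (x_3 − 0)/3 = -5/17
Digits: (2, 2, 2, 0).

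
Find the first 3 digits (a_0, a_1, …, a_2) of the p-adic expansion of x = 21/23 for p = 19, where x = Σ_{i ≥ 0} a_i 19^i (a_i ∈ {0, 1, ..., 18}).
(a_0, …, a_2) = (10, 2, 4)

v_19(21/23) = 0 (numerator and denominator both coprime to 19), so x ∈ ℤ_19^×. Compute digits iteratively via a_i = x_i mod 19, x_{i+1} = (x_i − a_i)/19, with x_0 = x:
  x_0 = 21/23;  a_0 = 10;  x_1 = (x_0 − 10)/19 = -11/23
  x_1 = -11/23;  a_1 = 2;  x_2 = (x_1 − 2)/19 = -3/23
  x_2 = -3/23;  a_2 = 4;  x_3 = (x_2 − 4)/19 = -5/23
Digits: (10, 2, 4).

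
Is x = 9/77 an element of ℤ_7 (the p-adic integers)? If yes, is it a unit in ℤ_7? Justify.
x ∉ ℤ_7 (v_7(x) = -1 < 0)

ℤ_7 = {x ∈ ℚ_7 : v_7(x) ≥ 0} and ℤ_7^× = {x ∈ ℤ_7 : v_7(x) = 0}. Here v_7(9/77) = v_7(num) − v_7(den) = -1; compare against these criteria.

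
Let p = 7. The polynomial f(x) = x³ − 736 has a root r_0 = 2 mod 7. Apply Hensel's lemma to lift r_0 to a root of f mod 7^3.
r_2 = 128 (mod 343)

Hensel: r_{i+1} = r_i − f(r_i)/f′(r_i) mod 7^{i+2}, where f′(x) = 3x². Iterate:
  r_0 = 2 (mod 7)
  r_1 = 30 (mod 49)
  r_2 = 128 (mod 343)
Final: r = 128 with f(r) ≡ 0 mod 7^3.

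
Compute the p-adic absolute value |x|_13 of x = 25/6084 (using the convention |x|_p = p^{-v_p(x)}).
|25/6084|_13 = 169

Step 1 — compute v_13(x) by factoring powers of 13 out of the numerator and denominator: v_13(25/6084) = -2. Step 2 — apply |x|_p = p^{-v_p(x)} = 13^{2} = 169.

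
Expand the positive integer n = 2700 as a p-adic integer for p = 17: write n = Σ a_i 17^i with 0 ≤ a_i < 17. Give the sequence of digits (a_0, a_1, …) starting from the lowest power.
(a_0, a_1, …) = (14, 5, 9)

Repeated division by 17 gives the digits low-to-high: 2700 = 14 + 5·17^1 + 9·17^2. Digit sequence: (14, 5, 9).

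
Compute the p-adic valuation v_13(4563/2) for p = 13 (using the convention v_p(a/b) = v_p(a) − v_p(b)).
v_13(4563/2) = 2

Factor powers of 13 from the numerator and denominator of the reduced fraction: 4563 = 13^2 · 27 and 2 = 13^0 · 2. Apply v_p(a/b) = v_p(a) − v_p(b): v_13(4563/2) = 2 − 0 = 2.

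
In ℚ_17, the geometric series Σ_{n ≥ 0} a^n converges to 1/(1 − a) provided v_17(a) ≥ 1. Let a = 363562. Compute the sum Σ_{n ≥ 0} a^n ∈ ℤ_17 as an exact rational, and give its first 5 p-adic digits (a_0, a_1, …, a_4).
Σ a^n = 1/(1 − a) = -1/363561;  first 5 digits = (1, 0, 0, 6, 4)

v_17(a) = 3 ≥ 1, so the series converges in ℤ_17 to 1/(1 − a) = 1/(1 − 363562) = -1/363561. Expand this rational in ℤ_17: compute digits iteratively via d_i = x_i mod 17, x_{i+1} = (x_i − d_i)/17. The first 5 digits are (1, 0, 0, 6, 4).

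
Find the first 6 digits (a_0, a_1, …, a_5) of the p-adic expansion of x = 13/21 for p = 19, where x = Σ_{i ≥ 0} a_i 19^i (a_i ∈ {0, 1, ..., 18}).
(a_0, …, a_5) = (16, 1, 18, 9, 4, 7)

v_19(13/21) = 0 (numerator and denominator both coprime to 19), so x ∈ ℤ_19^×. Compute digits iteratively via a_i = x_i mod 19, x_{i+1} = (x_i − a_i)/19, with x_0 = x:
  x_0 = 13/21;  a_0 = 16;  x_1 = (x_0 − 16)/19 = -17/21
  x_1 = -17/21;  a_1 = 1;  x_2 = (x_1 − 1)/19 = -2/21
  x_2 = -2/21;  a_2 = 18;  x_3 = (x_2 − 18)/19 = -20/21
  x_3 = -20/21;  a_3 = 9;  x_4 = (x_3 − 9)/19 = -11/21
  x_4 = -11/21;  a_4 = 4;  x_5 = (x_4 − 4)/19 = -5/21
  x_5 = -5/21;  a_5 = 7;  x_6 = (x_5 − 7)/19 = -8/21
Digits: (16, 1, 18, 9, 4, 7).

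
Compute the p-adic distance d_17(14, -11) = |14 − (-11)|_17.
d_17(14, -11) = 1

Step 1 — x − y = 14 − (-11) = 25. Step 2 — v_17(25) = 0 (factor: 25 = (17^0 · 25); the sign does not affect v_p). Step 3 — |x − y|_17 = 17^{0} = 1.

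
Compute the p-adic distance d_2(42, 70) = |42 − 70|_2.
d_2(42, 70) = 1/4

Step 1 — x − y = 42 − 70 = -28. Step 2 — v_2(-28) = 2 (factor: -28 = −(2^2 · 7); the sign does not affect v_p). Step 3 — |x − y|_2 = 2^{-2} = 1/4.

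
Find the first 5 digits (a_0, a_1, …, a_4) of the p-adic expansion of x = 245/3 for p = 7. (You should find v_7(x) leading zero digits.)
(a_0, …, a_4) = (0, 0, 4, 2, 2)

v_7(245/3) = 2, so a_0 = ... = a_1 = 0. Factor out: x = 7^2 · u with u = 5/3 a unit in ℤ_7. Expand u iteratively via a_{v+i} = u_i mod 7, u_{i+1} = (u_i − a_{v+i})/7:
  u_0 = 5/3;  a_2 = 4;  u_1 = (u_0 − 4)/7 = -1/3
  u_1 = -1/3;  a_3 = 2;  u_2 = (u_1 − 2)/7 = -1/3
  u_2 = -1/3;  a_4 = 2;  u_3 = (u_2 − 2)/7 = -1/3
Digits: (0, 0, 4, 2, 2).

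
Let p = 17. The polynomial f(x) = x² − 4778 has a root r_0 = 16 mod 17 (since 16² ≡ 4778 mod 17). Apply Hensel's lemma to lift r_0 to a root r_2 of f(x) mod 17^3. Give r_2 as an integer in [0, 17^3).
r_2 = 2379 (mod 4913)

Hensel's recurrence: r_{i+1} = r_i − f(r_i)·(f′(r_i))^{-1} mod 17^{i+2}, with f′(x) = 2x. Iterate:
  r_0 = 16 (mod 17)
  r_1 = 67 (mod 289)
  r_2 = 2379 (mod 4913)
Final: r_2 = 2379, and one checks f(r_2) ≡ 0 mod 17^3.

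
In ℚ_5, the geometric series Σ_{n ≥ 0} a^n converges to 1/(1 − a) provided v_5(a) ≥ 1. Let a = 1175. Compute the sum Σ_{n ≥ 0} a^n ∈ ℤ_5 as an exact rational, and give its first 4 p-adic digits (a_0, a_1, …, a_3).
Σ a^n = 1/(1 − a) = -1/1174;  first 4 digits = (1, 0, 2, 4)

v_5(a) = 2 ≥ 1, so the series converges in ℤ_5 to 1/(1 − a) = 1/(1 − 1175) = -1/1174. Expand this rational in ℤ_5: compute digits iteratively via d_i = x_i mod 5, x_{i+1} = (x_i − d_i)/5. The first 4 digits are (1, 0, 2, 4).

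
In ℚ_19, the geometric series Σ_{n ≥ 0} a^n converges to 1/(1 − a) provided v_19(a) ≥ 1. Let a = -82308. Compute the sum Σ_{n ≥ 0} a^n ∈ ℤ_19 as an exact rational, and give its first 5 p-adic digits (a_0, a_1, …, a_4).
Σ a^n = 1/(1 − a) = 1/82309;  first 5 digits = (1, 0, 0, 7, 18)

v_19(a) = 3 ≥ 1, so the series converges in ℤ_19 to 1/(1 − a) = 1/(1 − (-82308)) = 1/82309. Expand this rational in ℤ_19: compute digits iteratively via d_i = x_i mod 19, x_{i+1} = (x_i − d_i)/19. The first 5 digits are (1, 0, 0, 7, 18).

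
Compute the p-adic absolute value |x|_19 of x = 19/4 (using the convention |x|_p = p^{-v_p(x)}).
|19/4|_19 = 1/19

Step 1 — compute v_19(x) by factoring powers of 19 out of the numerator and denominator: v_19(19/4) = 1. Step 2 — apply |x|_p = p^{-v_p(x)} = 19^{-1} = 1/19.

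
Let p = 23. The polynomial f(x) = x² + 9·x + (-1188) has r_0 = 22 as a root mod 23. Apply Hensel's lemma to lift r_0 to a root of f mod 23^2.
r_1 = 321 (mod 529)

Hensel: r_{i+1} = r_i − f(r_i)·(f′(r_i))^{-1} mod 23^{i+2}, f′(x) = 2x + 9. Iterate:
  r_0 = 22 (mod 23)
  r_1 = 321 (mod 529)
Final: r = 321 satisfies f(r) ≡ 0 mod 23^2.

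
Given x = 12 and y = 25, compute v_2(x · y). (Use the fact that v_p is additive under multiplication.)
v_2(300) = 2

v_p(x) = 2 (factor: 12 = 2^2 · 3); v_p(y) = 0 (factor: 25 = 2^0 · 25). Additivity: v_p(xy) = v_p(x) + v_p(y) = 2 + 0 = 2. (Direct check: xy = 300 = 2^2 · (75).)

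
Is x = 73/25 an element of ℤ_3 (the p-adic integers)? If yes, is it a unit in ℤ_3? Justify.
x ∈ ℤ_3^× (unit); v_3(x) = 0

ℤ_3 = {x ∈ ℚ_3 : v_3(x) ≥ 0} and ℤ_3^× = {x ∈ ℤ_3 : v_3(x) = 0}. Here v_3(73/25) = v_3(num) − v_3(den) = 0; compare against these criteria.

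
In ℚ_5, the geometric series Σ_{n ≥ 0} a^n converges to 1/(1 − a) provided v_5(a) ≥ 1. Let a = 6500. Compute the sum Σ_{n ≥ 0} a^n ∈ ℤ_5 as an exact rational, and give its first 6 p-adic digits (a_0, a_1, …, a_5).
Σ a^n = 1/(1 − a) = -1/6499;  first 6 digits = (1, 0, 0, 2, 0, 2)

v_5(a) = 3 ≥ 1, so the series converges in ℤ_5 to 1/(1 − a) = 1/(1 − 6500) = -1/6499. Expand this rational in ℤ_5: compute digits iteratively via d_i = x_i mod 5, x_{i+1} = (x_i − d_i)/5. The first 6 digits are (1, 0, 0, 2, 0, 2).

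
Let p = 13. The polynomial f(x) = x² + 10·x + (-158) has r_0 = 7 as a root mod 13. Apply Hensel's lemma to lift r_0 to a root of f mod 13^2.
r_1 = 72 (mod 169)

Hensel: r_{i+1} = r_i − f(r_i)·(f′(r_i))^{-1} mod 13^{i+2}, f′(x) = 2x + 10. Iterate:
  r_0 = 7 (mod 13)
  r_1 = 72 (mod 169)
Final: r = 72 satisfies f(r) ≡ 0 mod 13^2.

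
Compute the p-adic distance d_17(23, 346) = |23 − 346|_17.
d_17(23, 346) = 1/17

Step 1 — x − y = 23 − 346 = -323. Step 2 — v_17(-323) = 1 (factor: -323 = −(17^1 · 19); the sign does not affect v_p). Step 3 — |x − y|_17 = 17^{-1} = 1/17.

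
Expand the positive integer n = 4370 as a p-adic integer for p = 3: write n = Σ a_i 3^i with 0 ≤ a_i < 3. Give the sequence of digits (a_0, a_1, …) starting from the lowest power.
(a_0, a_1, …) = (2, 1, 2, 2, 2, 2, 2, 1)

Repeated division by 3 gives the digits low-to-high: 4370 = 2 + 1·3^1 + 2·3^2 + 2·3^3 + 2·3^4 + 2·3^5 + 2·3^6 + 1·3^7. Digit sequence: (2, 1, 2, 2, 2, 2, 2, 1).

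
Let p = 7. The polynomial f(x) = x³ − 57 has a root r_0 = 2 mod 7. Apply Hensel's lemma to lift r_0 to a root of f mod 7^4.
r_3 = 2207 (mod 2401)

Hensel: r_{i+1} = r_i − f(r_i)/f′(r_i) mod 7^{i+2}, where f′(x) = 3x². Iterate:
  r_0 = 2 (mod 7)
  r_1 = 2 (mod 49)
  r_2 = 149 (mod 343)
  r_3 = 2207 (mod 2401)
Final: r = 2207 with f(r) ≡ 0 mod 7^4.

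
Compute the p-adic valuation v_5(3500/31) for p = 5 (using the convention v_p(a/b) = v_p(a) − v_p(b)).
v_5(3500/31) = 3

Factor powers of 5 from the numerator and denominator of the reduced fraction: 3500 = 5^3 · 28 and 31 = 5^0 · 31. Apply v_p(a/b) = v_p(a) − v_p(b): v_5(3500/31) = 3 − 0 = 3.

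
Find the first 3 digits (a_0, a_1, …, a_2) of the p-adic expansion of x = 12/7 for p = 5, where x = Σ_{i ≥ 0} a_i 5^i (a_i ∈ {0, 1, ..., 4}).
(a_0, …, a_2) = (1, 3, 3)

v_5(12/7) = 0 (numerator and denominator both coprime to 5), so x ∈ ℤ_5^×. Compute digits iteratively via a_i = x_i mod 5, x_{i+1} = (x_i − a_i)/5, with x_0 = x:
  x_0 = 12/7;  a_0 = 1;  x_1 = (x_0 − 1)/5 = 1/7
  x_1 = 1/7;  a_1 = 3;  x_2 = (x_1 − 3)/5 = -4/7
  x_2 = -4/7;  a_2 = 3;  x_3 = (x_2 − 3)/5 = -5/7
Digits: (1, 3, 3).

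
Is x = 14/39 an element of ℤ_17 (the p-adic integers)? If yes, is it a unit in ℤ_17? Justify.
x ∈ ℤ_17^× (unit); v_17(x) = 0

ℤ_17 = {x ∈ ℚ_17 : v_17(x) ≥ 0} and ℤ_17^× = {x ∈ ℤ_17 : v_17(x) = 0}. Here v_17(14/39) = v_17(num) − v_17(den) = 0; compare against these criteria.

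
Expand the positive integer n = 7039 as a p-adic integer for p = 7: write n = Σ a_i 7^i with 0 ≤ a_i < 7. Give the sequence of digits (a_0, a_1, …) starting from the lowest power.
(a_0, a_1, …) = (4, 4, 3, 6, 2)

Repeated division by 7 gives the digits low-to-high: 7039 = 4 + 4·7^1 + 3·7^2 + 6·7^3 + 2·7^4. Digit sequence: (4, 4, 3, 6, 2).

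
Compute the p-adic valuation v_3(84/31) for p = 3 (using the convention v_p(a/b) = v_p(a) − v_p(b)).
v_3(84/31) = 1

Factor powers of 3 from the numerator and denominator of the reduced fraction: 84 = 3^1 · 28 and 31 = 3^0 · 31. Apply v_p(a/b) = v_p(a) − v_p(b): v_3(84/31) = 1 − 0 = 1.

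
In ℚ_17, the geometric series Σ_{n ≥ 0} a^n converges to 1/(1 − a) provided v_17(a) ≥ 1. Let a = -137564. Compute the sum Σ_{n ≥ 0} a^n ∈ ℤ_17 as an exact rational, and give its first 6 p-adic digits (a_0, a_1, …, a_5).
Σ a^n = 1/(1 − a) = 1/137565;  first 6 digits = (1, 0, 0, 6, 15, 16)

v_17(a) = 3 ≥ 1, so the series converges in ℤ_17 to 1/(1 − a) = 1/(1 − (-137564)) = 1/137565. Expand this rational in ℤ_17: compute digits iteratively via d_i = x_i mod 17, x_{i+1} = (x_i − d_i)/17. The first 6 digits are (1, 0, 0, 6, 15, 16).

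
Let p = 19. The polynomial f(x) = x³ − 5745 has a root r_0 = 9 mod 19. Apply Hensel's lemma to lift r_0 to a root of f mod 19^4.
r_3 = 113553 (mod 130321)

Hensel: r_{i+1} = r_i − f(r_i)/f′(r_i) mod 19^{i+2}, where f′(x) = 3x². Iterate:
  r_0 = 9 (mod 19)
  r_1 = 199 (mod 361)
  r_2 = 3809 (mod 6859)
  r_3 = 113553 (mod 130321)
Final: r = 113553 with f(r) ≡ 0 mod 19^4.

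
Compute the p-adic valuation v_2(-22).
v_2(-22) = 1

v_2(n) is the largest exponent k such that 2^k divides n. Factor out: -22 = -2^1 · 11. (Sign doesn't affect v_p.) So v_2(-22) = 1.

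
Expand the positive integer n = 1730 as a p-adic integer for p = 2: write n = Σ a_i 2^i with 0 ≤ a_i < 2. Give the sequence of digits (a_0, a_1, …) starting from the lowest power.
(a_0, a_1, …) = (0, 1, 0, 0, 0, 0, 1, 1, 0, 1, 1)

Repeated division by 2 gives the digits low-to-high: 1730 = 1·2^1 + 1·2^6 + 1·2^7 + 1·2^9 + 1·2^10. Digit sequence: (0, 1, 0, 0, 0, 0, 1, 1, 0, 1, 1).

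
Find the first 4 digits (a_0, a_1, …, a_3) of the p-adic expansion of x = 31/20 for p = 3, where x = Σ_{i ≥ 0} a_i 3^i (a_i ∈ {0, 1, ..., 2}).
(a_0, …, a_3) = (2, 0, 1, 1)

v_3(31/20) = 0 (numerator and denominator both coprime to 3), so x ∈ ℤ_3^×. Compute digits iteratively via a_i = x_i mod 3, x_{i+1} = (x_i − a_i)/3, with x_0 = x:
  x_0 = 31/20;  a_0 = 2;  x_1 = (x_0 − 2)/3 = -3/20
  x_1 = -3/20;  a_1 = 0;  x_2 = (x_1 − 0)/3 = -1/20
  x_2 = -1/20;  a_2 = 1;  x_3 = (x_2 − 1)/3 = -7/20
  x_3 = -7/20;  a_3 = 1;  x_4 = (x_3 − 1)/3 = -9/20
Digits: (2, 0, 1, 1).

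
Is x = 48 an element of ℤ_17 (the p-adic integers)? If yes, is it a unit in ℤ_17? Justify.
x ∈ ℤ_17^× (unit); v_17(x) = 0

ℤ_17 = {x ∈ ℚ_17 : v_17(x) ≥ 0} and ℤ_17^× = {x ∈ ℤ_17 : v_17(x) = 0}. Here v_17(48) = v_17(num) − v_17(den) = 0; compare against these criteria.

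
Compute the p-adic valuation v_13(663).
v_13(663) = 1

v_13(n) is the largest exponent k such that 13^k divides n. Factor out: 663 = 13^1 · 51. (Sign doesn't affect v_p.) So v_13(663) = 1.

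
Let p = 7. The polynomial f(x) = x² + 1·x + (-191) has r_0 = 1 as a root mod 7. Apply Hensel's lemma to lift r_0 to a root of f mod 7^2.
r_1 = 15 (mod 49)

Hensel: r_{i+1} = r_i − f(r_i)·(f′(r_i))^{-1} mod 7^{i+2}, f′(x) = 2x + 1. Iterate:
  r_0 = 1 (mod 7)
  r_1 = 15 (mod 49)
Final: r = 15 satisfies f(r) ≡ 0 mod 7^2.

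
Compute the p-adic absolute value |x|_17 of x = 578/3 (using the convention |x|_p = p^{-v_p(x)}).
|578/3|_17 = 1/289

Step 1 — compute v_17(x) by factoring powers of 17 out of the numerator and denominator: v_17(578/3) = 2. Step 2 — apply |x|_p = p^{-v_p(x)} = 17^{-2} = 1/289.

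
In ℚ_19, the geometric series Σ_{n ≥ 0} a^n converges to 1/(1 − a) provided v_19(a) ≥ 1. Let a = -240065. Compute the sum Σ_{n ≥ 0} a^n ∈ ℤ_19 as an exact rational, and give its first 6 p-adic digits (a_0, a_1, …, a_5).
Σ a^n = 1/(1 − a) = 1/240066;  first 6 digits = (1, 0, 0, 3, 17, 18)

v_19(a) = 3 ≥ 1, so the series converges in ℤ_19 to 1/(1 − a) = 1/(1 − (-240065)) = 1/240066. Expand this rational in ℤ_19: compute digits iteratively via d_i = x_i mod 19, x_{i+1} = (x_i − d_i)/19. The first 6 digits are (1, 0, 0, 3, 17, 18).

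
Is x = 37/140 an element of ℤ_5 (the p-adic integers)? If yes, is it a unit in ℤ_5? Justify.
x ∉ ℤ_5 (v_5(x) = -1 < 0)

ℤ_5 = {x ∈ ℚ_5 : v_5(x) ≥ 0} and ℤ_5^× = {x ∈ ℤ_5 : v_5(x) = 0}. Here v_5(37/140) = v_5(num) − v_5(den) = -1; compare against these criteria.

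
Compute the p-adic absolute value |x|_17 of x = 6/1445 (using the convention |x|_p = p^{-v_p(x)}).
|6/1445|_17 = 289

Step 1 — compute v_17(x) by factoring powers of 17 out of the numerator and denominator: v_17(6/1445) = -2. Step 2 — apply |x|_p = p^{-v_p(x)} = 17^{2} = 289.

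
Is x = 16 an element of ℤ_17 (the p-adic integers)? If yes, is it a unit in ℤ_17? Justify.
x ∈ ℤ_17^× (unit); v_17(x) = 0

ℤ_17 = {x ∈ ℚ_17 : v_17(x) ≥ 0} and ℤ_17^× = {x ∈ ℤ_17 : v_17(x) = 0}. Here v_17(16) = v_17(num) − v_17(den) = 0; compare against these criteria.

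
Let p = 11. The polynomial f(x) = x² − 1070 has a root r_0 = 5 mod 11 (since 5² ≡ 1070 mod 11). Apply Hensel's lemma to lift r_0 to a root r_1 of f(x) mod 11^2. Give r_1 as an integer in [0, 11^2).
r_1 = 49 (mod 121)

Hensel's recurrence: r_{i+1} = r_i − f(r_i)·(f′(r_i))^{-1} mod 11^{i+2}, with f′(x) = 2x. Iterate:
  r_0 = 5 (mod 11)
  r_1 = 49 (mod 121)
Final: r_1 = 49, and one checks f(r_1) ≡ 0 mod 11^2.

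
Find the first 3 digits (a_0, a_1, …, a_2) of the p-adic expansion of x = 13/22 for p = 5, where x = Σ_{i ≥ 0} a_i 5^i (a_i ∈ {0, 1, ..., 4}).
(a_0, …, a_2) = (4, 0, 1)

v_5(13/22) = 0 (numerator and denominator both coprime to 5), so x ∈ ℤ_5^×. Compute digits iteratively via a_i = x_i mod 5, x_{i+1} = (x_i − a_i)/5, with x_0 = x:
  x_0 = 13/22;  a_0 = 4;  x_1 = (x_0 − 4)/5 = -15/22
  x_1 = -15/22;  a_1 = 0;  x_2 = (x_1 − 0)/5 = -3/22
  x_2 = -3/22;  a_2 = 1;  x_3 = (x_2 − 1)/5 = -5/22
Digits: (4, 0, 1).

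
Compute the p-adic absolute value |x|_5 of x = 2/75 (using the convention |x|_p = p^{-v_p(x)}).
|2/75|_5 = 25

Step 1 — compute v_5(x) by factoring powers of 5 out of the numerator and denominator: v_5(2/75) = -2. Step 2 — apply |x|_p = p^{-v_p(x)} = 5^{2} = 25.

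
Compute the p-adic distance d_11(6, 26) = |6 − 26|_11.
d_11(6, 26) = 1

Step 1 — x − y = 6 − 26 = -20. Step 2 — v_11(-20) = 0 (factor: -20 = −(11^0 · 20); the sign does not affect v_p). Step 3 — |x − y|_11 = 11^{0} = 1.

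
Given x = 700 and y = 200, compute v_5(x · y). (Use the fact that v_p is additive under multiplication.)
v_5(140000) = 4

v_p(x) = 2 (factor: 700 = 5^2 · 28); v_p(y) = 2 (factor: 200 = 5^2 · 8). Additivity: v_p(xy) = v_p(x) + v_p(y) = 2 + 2 = 4. (Direct check: xy = 140000 = 5^4 · (224).)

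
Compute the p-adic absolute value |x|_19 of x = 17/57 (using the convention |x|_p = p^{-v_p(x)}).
|17/57|_19 = 19

Step 1 — compute v_19(x) by factoring powers of 19 out of the numerator and denominator: v_19(17/57) = -1. Step 2 — apply |x|_p = p^{-v_p(x)} = 19^{1} = 19.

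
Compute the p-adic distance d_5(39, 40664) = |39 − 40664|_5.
d_5(39, 40664) = 1/3125

Step 1 — x − y = 39 − 40664 = -40625. Step 2 — v_5(-40625) = 5 (factor: -40625 = −(5^5 · 13); the sign does not affect v_p). Step 3 — |x − y|_5 = 5^{-5} = 1/3125.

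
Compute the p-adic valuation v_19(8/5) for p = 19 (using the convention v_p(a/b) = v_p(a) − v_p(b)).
v_19(8/5) = 0

Factor powers of 19 from the numerator and denominator of the reduced fraction: 8 = 19^0 · 8 and 5 = 19^0 · 5. Apply v_p(a/b) = v_p(a) − v_p(b): v_19(8/5) = 0 − 0 = 0.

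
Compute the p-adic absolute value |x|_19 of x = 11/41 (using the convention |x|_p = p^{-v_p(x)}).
|11/41|_19 = 1

Step 1 — compute v_19(x) by factoring powers of 19 out of the numerator and denominator: v_19(11/41) = 0. Step 2 — apply |x|_p = p^{-v_p(x)} = 19^{0} = 1.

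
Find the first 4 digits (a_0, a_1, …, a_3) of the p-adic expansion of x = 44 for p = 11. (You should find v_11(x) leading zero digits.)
(a_0, …, a_3) = (0, 4, 0, 0)

v_11(44) = 1, so a_0 = ... = a_0 = 0. Factor out: x = 11^1 · u with u = 4 a unit in ℤ_11. Expand u iteratively via a_{v+i} = u_i mod 11, u_{i+1} = (u_i − a_{v+i})/11:
  u_0 = 4;  a_1 = 4;  u_1 = (u_0 − 4)/11 = 0
  u_1 = 0;  a_2 = 0;  u_2 = (u_1 − 0)/11 = 0
  u_2 = 0;  a_3 = 0;  u_3 = (u_2 − 0)/11 = 0
Digits: (0, 4, 0, 0).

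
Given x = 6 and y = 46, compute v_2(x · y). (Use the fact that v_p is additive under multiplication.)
v_2(276) = 2

v_p(x) = 1 (factor: 6 = 2^1 · 3); v_p(y) = 1 (factor: 46 = 2^1 · 23). Additivity: v_p(xy) = v_p(x) + v_p(y) = 1 + 1 = 2. (Direct check: xy = 276 = 2^2 · (69).)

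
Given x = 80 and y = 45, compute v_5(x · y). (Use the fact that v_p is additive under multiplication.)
v_5(3600) = 2

v_p(x) = 1 (factor: 80 = 5^1 · 16); v_p(y) = 1 (factor: 45 = 5^1 · 9). Additivity: v_p(xy) = v_p(x) + v_p(y) = 1 + 1 = 2. (Direct check: xy = 3600 = 5^2 · (144).)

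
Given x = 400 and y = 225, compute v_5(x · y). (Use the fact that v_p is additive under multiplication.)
v_5(90000) = 4

v_p(x) = 2 (factor: 400 = 5^2 · 16); v_p(y) = 2 (factor: 225 = 5^2 · 9). Additivity: v_p(xy) = v_p(x) + v_p(y) = 2 + 2 = 4. (Direct check: xy = 90000 = 5^4 · (144).)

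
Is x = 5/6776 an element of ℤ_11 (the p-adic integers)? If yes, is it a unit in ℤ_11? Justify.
x ∉ ℤ_11 (v_11(x) = -2 < 0)

ℤ_11 = {x ∈ ℚ_11 : v_11(x) ≥ 0} and ℤ_11^× = {x ∈ ℤ_11 : v_11(x) = 0}. Here v_11(5/6776) = v_11(num) − v_11(den) = -2; compare against these criteria.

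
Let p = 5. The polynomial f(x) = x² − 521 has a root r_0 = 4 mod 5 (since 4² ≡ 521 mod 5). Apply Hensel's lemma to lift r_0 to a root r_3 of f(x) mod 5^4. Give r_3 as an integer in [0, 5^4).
r_3 = 539 (mod 625)

Hensel's recurrence: r_{i+1} = r_i − f(r_i)·(f′(r_i))^{-1} mod 5^{i+2}, with f′(x) = 2x. Iterate:
  r_0 = 4 (mod 5)
  r_1 = 14 (mod 25)
  r_2 = 39 (mod 125)
  r_3 = 539 (mod 625)
Final: r_3 = 539, and one checks f(r_3) ≡ 0 mod 5^4.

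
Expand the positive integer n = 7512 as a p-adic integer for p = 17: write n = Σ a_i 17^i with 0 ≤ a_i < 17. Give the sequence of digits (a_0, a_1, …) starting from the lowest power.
(a_0, a_1, …) = (15, 16, 8, 1)

Repeated division by 17 gives the digits low-to-high: 7512 = 15 + 16·17^1 + 8·17^2 + 1·17^3. Digit sequence: (15, 16, 8, 1).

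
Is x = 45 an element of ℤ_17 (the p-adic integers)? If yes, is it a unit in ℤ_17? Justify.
x ∈ ℤ_17^× (unit); v_17(x) = 0

ℤ_17 = {x ∈ ℚ_17 : v_17(x) ≥ 0} and ℤ_17^× = {x ∈ ℤ_17 : v_17(x) = 0}. Here v_17(45) = v_17(num) − v_17(den) = 0; compare against these criteria.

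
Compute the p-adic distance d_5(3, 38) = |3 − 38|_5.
d_5(3, 38) = 1/5

Step 1 — x − y = 3 − 38 = -35. Step 2 — v_5(-35) = 1 (factor: -35 = −(5^1 · 7); the sign does not affect v_p). Step 3 — |x − y|_5 = 5^{-1} = 1/5.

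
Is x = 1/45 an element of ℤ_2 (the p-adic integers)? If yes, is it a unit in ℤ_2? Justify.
x ∈ ℤ_2^× (unit); v_2(x) = 0

ℤ_2 = {x ∈ ℚ_2 : v_2(x) ≥ 0} and ℤ_2^× = {x ∈ ℤ_2 : v_2(x) = 0}. Here v_2(1/45) = v_2(num) − v_2(den) = 0; compare against these criteria.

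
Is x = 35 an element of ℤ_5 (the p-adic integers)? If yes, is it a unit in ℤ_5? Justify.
x ∈ ℤ_5 but not a unit; v_5(x) = 1 > 0

ℤ_5 = {x ∈ ℚ_5 : v_5(x) ≥ 0} and ℤ_5^× = {x ∈ ℤ_5 : v_5(x) = 0}. Here v_5(35) = v_5(num) − v_5(den) = 1; compare against these criteria.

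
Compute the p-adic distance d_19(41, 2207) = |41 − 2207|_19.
d_19(41, 2207) = 1/361

Step 1 — x − y = 41 − 2207 = -2166. Step 2 — v_19(-2166) = 2 (factor: -2166 = −(19^2 · 6); the sign does not affect v_p). Step 3 — |x − y|_19 = 19^{-2} = 1/361.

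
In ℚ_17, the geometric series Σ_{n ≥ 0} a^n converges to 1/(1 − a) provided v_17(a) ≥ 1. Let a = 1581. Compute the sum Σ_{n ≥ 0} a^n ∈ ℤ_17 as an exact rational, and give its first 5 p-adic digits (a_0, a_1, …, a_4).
Σ a^n = 1/(1 − a) = -1/1580;  first 5 digits = (1, 8, 1, 1, 16)

v_17(a) = 1 ≥ 1, so the series converges in ℤ_17 to 1/(1 − a) = 1/(1 − 1581) = -1/1580. Expand this rational in ℤ_17: compute digits iteratively via d_i = x_i mod 17, x_{i+1} = (x_i − d_i)/17. The first 5 digits are (1, 8, 1, 1, 16).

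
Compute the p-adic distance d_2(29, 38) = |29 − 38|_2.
d_2(29, 38) = 1

Step 1 — x − y = 29 − 38 = -9. Step 2 — v_2(-9) = 0 (factor: -9 = −(2^0 · 9); the sign does not affect v_p). Step 3 — |x − y|_2 = 2^{0} = 1.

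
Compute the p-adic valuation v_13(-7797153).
v_13(-7797153) = 5

v_13(n) is the largest exponent k such that 13^k divides n. Factor out: -7797153 = -13^5 · 21. (Sign doesn't affect v_p.) So v_13(-7797153) = 5.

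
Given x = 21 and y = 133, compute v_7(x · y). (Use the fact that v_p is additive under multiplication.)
v_7(2793) = 2

v_p(x) = 1 (factor: 21 = 7^1 · 3); v_p(y) = 1 (factor: 133 = 7^1 · 19). Additivity: v_p(xy) = v_p(x) + v_p(y) = 1 + 1 = 2. (Direct check: xy = 2793 = 7^2 · (57).)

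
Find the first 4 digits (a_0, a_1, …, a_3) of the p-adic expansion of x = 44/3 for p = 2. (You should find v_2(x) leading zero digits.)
(a_0, …, a_3) = (0, 0, 1, 0)

v_2(44/3) = 2, so a_0 = ... = a_1 = 0. Factor out: x = 2^2 · u with u = 11/3 a unit in ℤ_2. Expand u iteratively via a_{v+i} = u_i mod 2, u_{i+1} = (u_i − a_{v+i})/2:
  u_0 = 11/3;  a_2 = 1;  u_1 = (u_0 − 1)/2 = 4/3
  u_1 = 4/3;  a_3 = 0;  u_2 = (u_1 − 0)/2 = 2/3
Digits: (0, 0, 1, 0).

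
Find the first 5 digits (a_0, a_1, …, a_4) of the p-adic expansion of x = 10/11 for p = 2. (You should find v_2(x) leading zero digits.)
(a_0, …, a_4) = (0, 1, 1, 1, 1)

v_2(10/11) = 1, so a_0 = ... = a_0 = 0. Factor out: x = 2^1 · u with u = 5/11 a unit in ℤ_2. Expand u iteratively via a_{v+i} = u_i mod 2, u_{i+1} = (u_i − a_{v+i})/2:
  u_0 = 5/11;  a_1 = 1;  u_1 = (u_0 − 1)/2 = -3/11
  u_1 = -3/11;  a_2 = 1;  u_2 = (u_1 − 1)/2 = -7/11
  u_2 = -7/11;  a_3 = 1;  u_3 = (u_2 − 1)/2 = -9/11
  u_3 = -9/11;  a_4 = 1;  u_4 = (u_3 − 1)/2 = -10/11
Digits: (0, 1, 1, 1, 1).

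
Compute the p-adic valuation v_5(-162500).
v_5(-162500) = 5

v_5(n) is the largest exponent k such that 5^k divides n. Factor out: -162500 = -5^5 · 52. (Sign doesn't affect v_p.) So v_5(-162500) = 5.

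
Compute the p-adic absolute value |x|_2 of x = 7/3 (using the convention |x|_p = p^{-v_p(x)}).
|7/3|_2 = 1

Step 1 — compute v_2(x) by factoring powers of 2 out of the numerator and denominator: v_2(7/3) = 0. Step 2 — apply |x|_p = p^{-v_p(x)} = 2^{0} = 1.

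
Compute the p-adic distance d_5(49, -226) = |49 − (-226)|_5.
d_5(49, -226) = 1/25

Step 1 — x − y = 49 − (-226) = 275. Step 2 — v_5(275) = 2 (factor: 275 = (5^2 · 11); the sign does not affect v_p). Step 3 — |x − y|_5 = 5^{-2} = 1/25.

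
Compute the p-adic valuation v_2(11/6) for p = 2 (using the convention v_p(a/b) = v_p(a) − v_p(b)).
v_2(11/6) = -1

Factor powers of 2 from the numerator and denominator of the reduced fraction: 11 = 2^0 · 11 and 6 = 2^1 · 3. Apply v_p(a/b) = v_p(a) − v_p(b): v_2(11/6) = 0 − 1 = -1.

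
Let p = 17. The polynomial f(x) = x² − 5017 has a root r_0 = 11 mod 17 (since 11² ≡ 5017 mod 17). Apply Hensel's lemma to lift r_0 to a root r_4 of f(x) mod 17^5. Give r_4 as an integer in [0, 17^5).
r_4 = 714878 (mod 1419857)

Hensel's recurrence: r_{i+1} = r_i − f(r_i)·(f′(r_i))^{-1} mod 17^{i+2}, with f′(x) = 2x. Iterate:
  r_0 = 11 (mod 17)
  r_1 = 181 (mod 289)
  r_2 = 2493 (mod 4913)
  r_3 = 46710 (mod 83521)
  r_4 = 714878 (mod 1419857)
Final: r_4 = 714878, and one checks f(r_4) ≡ 0 mod 17^5.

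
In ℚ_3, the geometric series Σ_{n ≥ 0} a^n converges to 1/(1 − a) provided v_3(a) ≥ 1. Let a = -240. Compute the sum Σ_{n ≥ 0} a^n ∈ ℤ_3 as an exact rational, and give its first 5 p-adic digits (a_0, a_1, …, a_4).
Σ a^n = 1/(1 − a) = 1/241;  first 5 digits = (1, 1, 1, 1, 1)

v_3(a) = 1 ≥ 1, so the series converges in ℤ_3 to 1/(1 − a) = 1/(1 − (-240)) = 1/241. Expand this rational in ℤ_3: compute digits iteratively via d_i = x_i mod 3, x_{i+1} = (x_i − d_i)/3. The first 5 digits are (1, 1, 1, 1, 1).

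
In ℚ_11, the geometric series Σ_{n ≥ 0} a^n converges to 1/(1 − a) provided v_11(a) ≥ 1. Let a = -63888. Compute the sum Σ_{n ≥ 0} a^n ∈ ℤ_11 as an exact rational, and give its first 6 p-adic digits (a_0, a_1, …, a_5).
Σ a^n = 1/(1 − a) = 1/63889;  first 6 digits = (1, 0, 0, 7, 6, 10)

v_11(a) = 3 ≥ 1, so the series converges in ℤ_11 to 1/(1 − a) = 1/(1 − (-63888)) = 1/63889. Expand this rational in ℤ_11: compute digits iteratively via d_i = x_i mod 11, x_{i+1} = (x_i − d_i)/11. The first 6 digits are (1, 0, 0, 7, 6, 10).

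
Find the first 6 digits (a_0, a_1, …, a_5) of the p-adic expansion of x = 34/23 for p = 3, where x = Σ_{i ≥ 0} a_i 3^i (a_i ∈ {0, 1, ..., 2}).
(a_0, …, a_5) = (2, 1, 0, 0, 1, 2)

v_3(34/23) = 0 (numerator and denominator both coprime to 3), so x ∈ ℤ_3^×. Compute digits iteratively via a_i = x_i mod 3, x_{i+1} = (x_i − a_i)/3, with x_0 = x:
  x_0 = 34/23;  a_0 = 2;  x_1 = (x_0 − 2)/3 = -4/23
  x_1 = -4/23;  a_1 = 1;  x_2 = (x_1 − 1)/3 = -9/23
  x_2 = -9/23;  a_2 = 0;  x_3 = (x_2 − 0)/3 = -3/23
  x_3 = -3/23;  a_3 = 0;  x_4 = (x_3 − 0)/3 = -1/23
  x_4 = -1/23;  a_4 = 1;  x_5 = (x_4 − 1)/3 = -8/23
  x_5 = -8/23;  a_5 = 2;  x_6 = (x_5 − 2)/3 = -18/23
Digits: (2, 1, 0, 0, 1, 2).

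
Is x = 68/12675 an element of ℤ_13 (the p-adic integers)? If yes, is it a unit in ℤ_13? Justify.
x ∉ ℤ_13 (v_13(x) = -2 < 0)

ℤ_13 = {x ∈ ℚ_13 : v_13(x) ≥ 0} and ℤ_13^× = {x ∈ ℤ_13 : v_13(x) = 0}. Here v_13(68/12675) = v_13(num) − v_13(den) = -2; compare against these criteria.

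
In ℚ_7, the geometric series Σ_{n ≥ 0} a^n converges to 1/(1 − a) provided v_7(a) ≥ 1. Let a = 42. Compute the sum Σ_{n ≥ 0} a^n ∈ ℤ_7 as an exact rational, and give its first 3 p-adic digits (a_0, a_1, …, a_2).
Σ a^n = 1/(1 − a) = -1/41;  first 3 digits = (1, 6, 1)

v_7(a) = 1 ≥ 1, so the series converges in ℤ_7 to 1/(1 − a) = 1/(1 − 42) = -1/41. Expand this rational in ℤ_7: compute digits iteratively via d_i = x_i mod 7, x_{i+1} = (x_i − d_i)/7. The first 3 digits are (1, 6, 1).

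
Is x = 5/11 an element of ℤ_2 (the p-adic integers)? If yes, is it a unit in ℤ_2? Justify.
x ∈ ℤ_2^× (unit); v_2(x) = 0

ℤ_2 = {x ∈ ℚ_2 : v_2(x) ≥ 0} and ℤ_2^× = {x ∈ ℤ_2 : v_2(x) = 0}. Here v_2(5/11) = v_2(num) − v_2(den) = 0; compare against these criteria.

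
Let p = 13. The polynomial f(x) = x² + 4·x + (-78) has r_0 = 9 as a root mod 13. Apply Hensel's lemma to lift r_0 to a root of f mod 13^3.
r_2 = 1582 (mod 2197)

Hensel: r_{i+1} = r_i − f(r_i)·(f′(r_i))^{-1} mod 13^{i+2}, f′(x) = 2x + 4. Iterate:
  r_0 = 9 (mod 13)
  r_1 = 61 (mod 169)
  r_2 = 1582 (mod 2197)
Final: r = 1582 satisfies f(r) ≡ 0 mod 13^3.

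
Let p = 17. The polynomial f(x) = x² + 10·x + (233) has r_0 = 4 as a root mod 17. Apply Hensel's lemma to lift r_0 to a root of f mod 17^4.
r_3 = 4628 (mod 83521)

Hensel: r_{i+1} = r_i − f(r_i)·(f′(r_i))^{-1} mod 17^{i+2}, f′(x) = 2x + 10. Iterate:
  r_0 = 4 (mod 17)
  r_1 = 4 (mod 289)
  r_2 = 4628 (mod 4913)
  r_3 = 4628 (mod 83521)
Final: r = 4628 satisfies f(r) ≡ 0 mod 17^4.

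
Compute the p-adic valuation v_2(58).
v_2(58) = 1

v_2(n) is the largest exponent k such that 2^k divides n. Factor out: 58 = 2^1 · 29. (Sign doesn't affect v_p.) So v_2(58) = 1.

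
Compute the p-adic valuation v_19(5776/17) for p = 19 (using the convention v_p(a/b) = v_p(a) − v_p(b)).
v_19(5776/17) = 2

Factor powers of 19 from the numerator and denominator of the reduced fraction: 5776 = 19^2 · 16 and 17 = 19^0 · 17. Apply v_p(a/b) = v_p(a) − v_p(b): v_19(5776/17) = 2 − 0 = 2.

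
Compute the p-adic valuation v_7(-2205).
v_7(-2205) = 2

v_7(n) is the largest exponent k such that 7^k divides n. Factor out: -2205 = -7^2 · 45. (Sign doesn't affect v_p.) So v_7(-2205) = 2.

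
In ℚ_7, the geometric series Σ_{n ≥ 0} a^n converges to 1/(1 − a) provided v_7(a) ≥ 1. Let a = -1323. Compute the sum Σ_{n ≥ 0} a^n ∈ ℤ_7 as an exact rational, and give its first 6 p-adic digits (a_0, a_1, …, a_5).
Σ a^n = 1/(1 − a) = 1/1324;  first 6 digits = (1, 0, 1, 3, 0, 6)

v_7(a) = 2 ≥ 1, so the series converges in ℤ_7 to 1/(1 − a) = 1/(1 − (-1323)) = 1/1324. Expand this rational in ℤ_7: compute digits iteratively via d_i = x_i mod 7, x_{i+1} = (x_i − d_i)/7. The first 6 digits are (1, 0, 1, 3, 0, 6).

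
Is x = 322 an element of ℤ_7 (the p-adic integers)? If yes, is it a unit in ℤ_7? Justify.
x ∈ ℤ_7 but not a unit; v_7(x) = 1 > 0

ℤ_7 = {x ∈ ℚ_7 : v_7(x) ≥ 0} and ℤ_7^× = {x ∈ ℤ_7 : v_7(x) = 0}. Here v_7(322) = v_7(num) − v_7(den) = 1; compare against these criteria.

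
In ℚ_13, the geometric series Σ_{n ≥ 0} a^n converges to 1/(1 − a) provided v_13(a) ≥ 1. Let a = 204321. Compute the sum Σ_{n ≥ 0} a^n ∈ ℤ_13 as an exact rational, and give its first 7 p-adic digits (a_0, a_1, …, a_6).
Σ a^n = 1/(1 − a) = -1/204320;  first 7 digits = (1, 0, 0, 2, 7, 0, 4)

v_13(a) = 3 ≥ 1, so the series converges in ℤ_13 to 1/(1 − a) = 1/(1 − 204321) = -1/204320. Expand this rational in ℤ_13: compute digits iteratively via d_i = x_i mod 13, x_{i+1} = (x_i − d_i)/13. The first 7 digits are (1, 0, 0, 2, 7, 0, 4).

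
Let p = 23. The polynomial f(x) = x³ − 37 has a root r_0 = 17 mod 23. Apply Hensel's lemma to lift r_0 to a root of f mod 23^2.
r_1 = 109 (mod 529)

Hensel: r_{i+1} = r_i − f(r_i)/f′(r_i) mod 23^{i+2}, where f′(x) = 3x². Iterate:
  r_0 = 17 (mod 23)
  r_1 = 109 (mod 529)
Final: r = 109 with f(r) ≡ 0 mod 23^2.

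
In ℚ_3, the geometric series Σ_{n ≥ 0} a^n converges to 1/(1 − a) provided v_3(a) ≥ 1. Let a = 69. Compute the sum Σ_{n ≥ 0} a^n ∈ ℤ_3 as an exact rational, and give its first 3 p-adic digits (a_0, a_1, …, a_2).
Σ a^n = 1/(1 − a) = -1/68;  first 3 digits = (1, 2, 2)

v_3(a) = 1 ≥ 1, so the series converges in ℤ_3 to 1/(1 − a) = 1/(1 − 69) = -1/68. Expand this rational in ℤ_3: compute digits iteratively via d_i = x_i mod 3, x_{i+1} = (x_i − d_i)/3. The first 3 digits are (1, 2, 2).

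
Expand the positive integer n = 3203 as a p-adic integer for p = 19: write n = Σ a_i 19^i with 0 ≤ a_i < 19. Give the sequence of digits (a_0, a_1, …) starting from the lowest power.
(a_0, a_1, …) = (11, 16, 8)

Repeated division by 19 gives the digits low-to-high: 3203 = 11 + 16·19^1 + 8·19^2. Digit sequence: (11, 16, 8).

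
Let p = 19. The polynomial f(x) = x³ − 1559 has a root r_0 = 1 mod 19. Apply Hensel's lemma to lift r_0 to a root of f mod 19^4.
r_3 = 10508 (mod 130321)

Hensel: r_{i+1} = r_i − f(r_i)/f′(r_i) mod 19^{i+2}, where f′(x) = 3x². Iterate:
  r_0 = 1 (mod 19)
  r_1 = 39 (mod 361)
  r_2 = 3649 (mod 6859)
  r_3 = 10508 (mod 130321)
Final: r = 10508 with f(r) ≡ 0 mod 19^4.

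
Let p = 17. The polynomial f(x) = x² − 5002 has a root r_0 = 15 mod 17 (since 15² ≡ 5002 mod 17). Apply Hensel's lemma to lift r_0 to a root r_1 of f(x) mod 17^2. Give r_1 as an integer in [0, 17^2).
r_1 = 49 (mod 289)

Hensel's recurrence: r_{i+1} = r_i − f(r_i)·(f′(r_i))^{-1} mod 17^{i+2}, with f′(x) = 2x. Iterate:
  r_0 = 15 (mod 17)
  r_1 = 49 (mod 289)
Final: r_1 = 49, and one checks f(r_1) ≡ 0 mod 17^2.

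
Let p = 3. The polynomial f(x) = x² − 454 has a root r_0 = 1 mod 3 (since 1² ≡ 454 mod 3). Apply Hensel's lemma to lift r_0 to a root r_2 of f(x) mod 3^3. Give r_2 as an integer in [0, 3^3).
r_2 = 7 (mod 27)

Hensel's recurrence: r_{i+1} = r_i − f(r_i)·(f′(r_i))^{-1} mod 3^{i+2}, with f′(x) = 2x. Iterate:
  r_0 = 1 (mod 3)
  r_1 = 7 (mod 9)
  r_2 = 7 (mod 27)
Final: r_2 = 7, and one checks f(r_2) ≡ 0 mod 3^3.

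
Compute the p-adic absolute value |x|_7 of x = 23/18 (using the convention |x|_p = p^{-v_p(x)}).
|23/18|_7 = 1

Step 1 — compute v_7(x) by factoring powers of 7 out of the numerator and denominator: v_7(23/18) = 0. Step 2 — apply |x|_p = p^{-v_p(x)} = 7^{0} = 1.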